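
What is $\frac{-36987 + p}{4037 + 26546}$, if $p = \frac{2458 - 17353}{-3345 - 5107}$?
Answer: $- \frac{312599229}{258487516} \approx -1.2093$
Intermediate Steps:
$p = \frac{14895}{8452}$ ($p = - \frac{14895}{-8452} = \left(-14895\right) \left(- \frac{1}{8452}\right) = \frac{14895}{8452} \approx 1.7623$)
$\frac{-36987 + p}{4037 + 26546} = \frac{-36987 + \frac{14895}{8452}}{4037 + 26546} = - \frac{312599229}{8452 \cdot 30583} = \left(- \frac{312599229}{8452}\right) \frac{1}{30583} = - \frac{312599229}{258487516}$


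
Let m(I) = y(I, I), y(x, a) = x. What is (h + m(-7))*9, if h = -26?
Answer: -297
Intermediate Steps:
m(I) = I
(h + m(-7))*9 = (-26 - 7)*9 = -33*9 = -297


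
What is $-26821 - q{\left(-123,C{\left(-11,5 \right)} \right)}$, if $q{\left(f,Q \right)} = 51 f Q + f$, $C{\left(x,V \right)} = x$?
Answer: $-95701$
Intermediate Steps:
$q{\left(f,Q \right)} = f + 51 Q f$ ($q{\left(f,Q \right)} = 51 Q f + f = f + 51 Q f$)
$-26821 - q{\left(-123,C{\left(-11,5 \right)} \right)} = -26821 - - 123 \left(1 + 51 \left(-11\right)\right) = -26821 - - 123 \left(1 - 561\right) = -26821 - \left(-123\right) \left(-560\right) = -26821 - 68880 = -95701$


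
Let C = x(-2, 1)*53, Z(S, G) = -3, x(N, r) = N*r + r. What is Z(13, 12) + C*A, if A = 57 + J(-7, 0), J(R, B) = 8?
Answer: -3448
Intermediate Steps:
A = 65 (A = 57 + 8 = 65)
x(N, r) = r + N*r
C = -53 (C = (1*(1 - 2))*53 = (1*(-1))*53 = -1*53 = -53)
Z(13, 12) + C*A = -3 - 53*65 = -3 - 3445 = -3448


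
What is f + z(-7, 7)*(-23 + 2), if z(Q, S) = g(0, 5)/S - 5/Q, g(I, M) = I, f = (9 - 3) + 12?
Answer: 3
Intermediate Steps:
f = 18 (f = 6 + 12 = 18)
z(Q, S) = -5/Q (z(Q, S) = 0/S - 5/Q = 0 - 5/Q = -5/Q)
f + z(-7, 7)*(-23 + 2) = 18 + (-5/(-7))*(-23 + 2) = 18 - 5*(-⅐)*(-21) = 18 + (5/7)*(-21) = 18 - 15 = 3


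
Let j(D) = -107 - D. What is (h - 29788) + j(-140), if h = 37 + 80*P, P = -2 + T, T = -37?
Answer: -32838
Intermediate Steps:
P = -39 (P = -2 - 37 = -39)
h = -3083 (h = 37 + 80*(-39) = 37 - 3120 = -3083)
(h - 29788) + j(-140) = (-3083 - 29788) + (-107 - 1*(-140)) = -32871 + (-107 + 140) = -32871 + 33 = -32838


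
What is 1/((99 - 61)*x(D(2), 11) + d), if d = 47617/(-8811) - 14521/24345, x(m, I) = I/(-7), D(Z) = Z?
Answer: -18537365/1218183322 ≈ -0.015217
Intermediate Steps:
x(m, I) = -I/7 (x(m, I) = I*(-1/7) = -I/7)
d = -15891116/2648195 (d = 47617*(-1/8811) - 14521*1/24345 = -47617/8811 - 14521/24345 = -15891116/2648195 ≈ -6.0007)
1/((99 - 61)*x(D(2), 11) + d) = 1/((99 - 61)*(-1/7*11) - 15891116/2648195) = 1/(38*(-11/7) - 15891116/2648195) = 1/(-418/7 - 15891116/2648195) = 1/(-1218183322/18537365) = -18537365/1218183322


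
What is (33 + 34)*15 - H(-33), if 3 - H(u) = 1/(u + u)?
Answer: 66131/66 ≈ 1002.0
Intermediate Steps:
H(u) = 3 - 1/(2*u) (H(u) = 3 - 1/(u + u) = 3 - 1/(2*u))
(33 + 34)*15 - H(-33) = (33 + 34)*15 - (3 - ½/(-33)) = 67*15 - (3 - ½*(-1/33)) = 1005 - (3 + 1/66) = 1005 - 1*199/66 = 1005 - 199/66 = 66131/66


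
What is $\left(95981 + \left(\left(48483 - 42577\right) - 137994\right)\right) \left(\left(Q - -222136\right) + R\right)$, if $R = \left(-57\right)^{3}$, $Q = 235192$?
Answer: $-9825978445$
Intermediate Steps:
$R = -185193$
$\left(95981 + \left(\left(48483 - 42577\right) - 137994\right)\right) \left(\left(Q - -222136\right) + R\right) = \left(95981 + \left(\left(48483 - 42577\right) - 137994\right)\right) \left(\left(235192 - -222136\right) - 185193\right) = \left(95981 + \left(5906 - 137994\right)\right) \left(\left(235192 + 222136\right) - 185193\right) = \left(95981 - 132088\right) \left(457328 - 185193\right) = \left(-36107\right) 272135 = -9825978445$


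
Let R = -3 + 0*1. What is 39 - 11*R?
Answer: 72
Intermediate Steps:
R = -3 (R = -3 + 0 = -3)
39 - 11*R = 39 - 11*(-3) = 39 + 33 = 72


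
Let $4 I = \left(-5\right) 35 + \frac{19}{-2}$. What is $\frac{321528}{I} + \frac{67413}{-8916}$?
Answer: $- \frac{2550980509}{365556} \approx -6978.4$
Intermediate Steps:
$I = - \frac{369}{8}$ ($I = \frac{\left(-5\right) 35 + \frac{19}{-2}}{4} = \frac{-175 + 19 \left(- \frac{1}{2}\right)}{4} = \frac{-175 - \frac{19}{2}}{4} = \frac{1}{4} \left(- \frac{369}{2}\right) = - \frac{369}{8} \approx -46.125$)
$\frac{321528}{I} + \frac{67413}{-8916} = \frac{321528}{- \frac{369}{8}} + \frac{67413}{-8916} = 321528 \left(- \frac{8}{369}\right) + 67413 \left(- \frac{1}{8916}\right) = - \frac{857408}{123} - \frac{22471}{2972} = - \frac{2550980509}{365556}$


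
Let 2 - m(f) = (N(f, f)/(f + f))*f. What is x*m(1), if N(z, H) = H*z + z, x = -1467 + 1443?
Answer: -24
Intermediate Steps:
x = -24
N(z, H) = z + H*z
m(f) = 2 - f*(½ + f/2) (m(f) = 2 - (f*(1 + f))/(f + f)*f = 2 - (f*(1 + f))/((2*f))*f = 2 - (f*(1 + f))*(1/(2*f))*f = 2 - (½ + f/2)*f = 2 - f*(½ + f/2))
x*m(1) = -24*(2 - ½*1*(1 + 1)) = -24*(2 - ½*1*2) = -24*(2 - 1) = -24*1 = -24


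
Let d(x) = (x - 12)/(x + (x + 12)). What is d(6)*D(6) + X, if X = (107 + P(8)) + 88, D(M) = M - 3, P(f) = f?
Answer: 809/4 ≈ 202.25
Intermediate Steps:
D(M) = -3 + M
X = 203 (X = (107 + 8) + 88 = 115 + 88 = 203)
d(x) = (-12 + x)/(12 + 2*x) (d(x) = (-12 + x)/(x + (12 + x)) = (-12 + x)/(12 + 2*x))
d(6)*D(6) + X = ((-12 + 6)/(2*(6 + 6)))*(-3 + 6) + 203 = ((½)*(-6)/12)*3 + 203 = ((½)*(1/12)*(-6))*3 + 203 = -¼*3 + 203 = -¾ + 203 = 809/4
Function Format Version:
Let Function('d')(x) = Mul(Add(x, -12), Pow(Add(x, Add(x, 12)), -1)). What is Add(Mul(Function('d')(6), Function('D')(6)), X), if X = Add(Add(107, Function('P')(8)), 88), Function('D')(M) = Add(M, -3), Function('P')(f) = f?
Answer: Rational(809, 4) ≈ 202.25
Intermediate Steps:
Function('D')(M) = Add(-3, M)
X = 203 (X = Add(Add(107, 8), 88) = Add(115, 88) = 203)
Function('d')(x) = Mul(Pow(Add(12, Mul(2, x)), -1), Add(-12, x)) (Function('d')(x) = Mul(Add(-12, x), Pow(Add(x, Add(12, x)), -1)) = Mul(Add(-12, x), Pow(Add(12, Mul(2, x)), -1)) = Mul(Pow(Add(12, Mul(2, x)), -1), Add(-12, x)))
Add(Mul(Function('d')(6), Function('D')(6)), X) = Add(Mul(Mul(Rational(1, 2), Pow(Add(6, 6), -1), Add(-12, 6)), Add(-3, 6)), 203) = Add(Mul(Mul(Rational(1, 2), Pow(12, -1), -6), 3), 203) = Add(Mul(Mul(Rational(1, 2), Rational(1, 12), -6), 3), 203) = Add(Mul(Rational(-1, 4), 3), 203) = Add(Rational(-3, 4), 203) = Rational(809, 4)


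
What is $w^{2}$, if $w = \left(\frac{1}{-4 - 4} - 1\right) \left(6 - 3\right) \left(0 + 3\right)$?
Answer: $\frac{6561}{64} \approx 102.52$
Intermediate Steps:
$w = - \frac{81}{8}$ ($w = \left(\frac{1}{-8} - 1\right) 3 \cdot 3 = \left(- \frac{1}{8} - 1\right) 9 = \left(- \frac{9}{8}\right) 9 = - \frac{81}{8} \approx -10.125$)
$w^{2} = \left(- \frac{81}{8}\right)^{2} = \frac{6561}{64}$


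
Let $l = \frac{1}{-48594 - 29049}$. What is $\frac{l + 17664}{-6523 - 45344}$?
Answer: $- \frac{1371485951}{4027109481} \approx -0.34056$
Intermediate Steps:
$l = - \frac{1}{77643}$ ($l = \frac{1}{-77643} = - \frac{1}{77643} \approx -1.2879 \cdot 10^{-5}$)
$\frac{l + 17664}{-6523 - 45344} = \frac{- \frac{1}{77643} + 17664}{-6523 - 45344} = \frac{1371485951}{77643 \left(-51867\right)} = \frac{1371485951}{77643} \left(- \frac{1}{51867}\right) = - \frac{1371485951}{4027109481}$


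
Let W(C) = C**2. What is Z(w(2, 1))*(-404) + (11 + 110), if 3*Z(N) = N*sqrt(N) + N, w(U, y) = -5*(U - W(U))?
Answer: -3677/3 - 4040*sqrt(10)/3 ≈ -5484.2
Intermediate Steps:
w(U, y) = -5*U + 5*U**2 (w(U, y) = -5*(U - U**2) = -5*U + 5*U**2)
Z(N) = N/3 + N**(3/2)/3 (Z(N) = (N*sqrt(N) + N)/3 = (N**(3/2) + N)/3 = (N + N**(3/2))/3 = N/3 + N**(3/2)/3)
Z(w(2, 1))*(-404) + (11 + 110) = ((5*2*(-1 + 2))/3 + (5*2*(-1 + 2))**(3/2)/3)*(-404) + (11 + 110) = ((5*2*1)/3 + (5*2*1)**(3/2)/3)*(-404) + 121 = ((1/3)*10 + 10**(3/2)/3)*(-404) + 121 = (10/3 + (10*sqrt(10))/3)*(-404) + 121 = (10/3 + 10*sqrt(10)/3)*(-404) + 121 = (-4040/3 - 4040*sqrt(10)/3) + 121 = -3677/3 - 4040*sqrt(10)/3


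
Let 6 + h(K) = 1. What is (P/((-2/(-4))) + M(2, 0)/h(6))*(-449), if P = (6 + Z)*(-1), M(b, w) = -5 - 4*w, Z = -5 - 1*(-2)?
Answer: 2245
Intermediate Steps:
Z = -3 (Z = -5 + 2 = -3)
h(K) = -5 (h(K) = -6 + 1 = -5)
P = -3 (P = (6 - 3)*(-1) = 3*(-1) = -3)
(P/((-2/(-4))) + M(2, 0)/h(6))*(-449) = (-3/((-2/(-4))) + (-5 - 4*0)/(-5))*(-449) = (-3/((-2*(-¼))) + (-5 + 0)*(-⅕))*(-449) = (-3/½ - 5*(-⅕))*(-449) = (-3*2 + 1)*(-449) = (-6 + 1)*(-449) = -5*(-449) = 2245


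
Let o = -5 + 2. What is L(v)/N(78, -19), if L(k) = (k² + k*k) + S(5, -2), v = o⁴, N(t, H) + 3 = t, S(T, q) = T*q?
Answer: 13112/75 ≈ 174.83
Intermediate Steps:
o = -3
N(t, H) = -3 + t
v = 81 (v = (-3)⁴ = 81)
L(k) = -10 + 2*k² (L(k) = (k² + k*k) + 5*(-2) = (k² + k²) - 10 = 2*k² - 10 = -10 + 2*k²)
L(v)/N(78, -19) = (-10 + 2*81²)/(-3 + 78) = (-10 + 2*6561)/75 = (-10 + 13122)*(1/75) = 13112*(1/75) = 13112/75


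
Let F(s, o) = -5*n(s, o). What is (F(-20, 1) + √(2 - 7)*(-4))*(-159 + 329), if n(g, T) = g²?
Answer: -340000 - 680*I*√5 ≈ -3.4e+5 - 1520.5*I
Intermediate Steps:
F(s, o) = -5*s²
(F(-20, 1) + √(2 - 7)*(-4))*(-159 + 329) = (-5*(-20)² + √(2 - 7)*(-4))*(-159 + 329) = (-5*400 + √(-5)*(-4))*170 = (-2000 + (I*√5)*(-4))*170 = (-2000 - 4*I*√5)*170 = -340000 - 680*I*√5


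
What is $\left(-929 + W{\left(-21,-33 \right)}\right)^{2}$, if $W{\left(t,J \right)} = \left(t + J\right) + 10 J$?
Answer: $1723969$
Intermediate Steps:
$W{\left(t,J \right)} = t + 11 J$ ($W{\left(t,J \right)} = \left(J + t\right) + 10 J = t + 11 J$)
$\left(-929 + W{\left(-21,-33 \right)}\right)^{2} = \left(-929 + \left(-21 + 11 \left(-33\right)\right)\right)^{2} = \left(-929 - 384\right)^{2} = \left(-1313\right)^{2} = 1723969$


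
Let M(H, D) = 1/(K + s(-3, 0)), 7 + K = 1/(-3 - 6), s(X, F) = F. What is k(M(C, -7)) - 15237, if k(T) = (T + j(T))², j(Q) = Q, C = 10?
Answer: -15602607/1024 ≈ -15237.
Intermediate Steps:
K = -64/9 (K = -7 + 1/(-3 - 6) = -7 + 1/(-9) = -7 - ⅑ = -64/9 ≈ -7.1111)
M(H, D) = -9/64 (M(H, D) = 1/(-64/9 + 0) = 1/(-64/9) = -9/64)
k(T) = 4*T² (k(T) = (T + T)² = (2*T)² = 4*T²)
k(M(C, -7)) - 15237 = 4*(-9/64)² - 15237 = 4*(81/4096) - 15237 = 81/1024 - 15237 = -15602607/1024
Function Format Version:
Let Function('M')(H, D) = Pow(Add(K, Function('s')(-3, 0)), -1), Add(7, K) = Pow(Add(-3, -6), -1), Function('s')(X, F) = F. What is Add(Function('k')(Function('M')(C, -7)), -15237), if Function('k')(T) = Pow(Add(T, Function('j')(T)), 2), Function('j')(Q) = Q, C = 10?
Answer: Rational(-15602607, 1024) ≈ -15237.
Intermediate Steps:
K = Rational(-64, 9) (K = Add(-7, Pow(Add(-3, -6), -1)) = Add(-7, Pow(-9, -1)) = Add(-7, Rational(-1, 9)) = Rational(-64, 9) ≈ -7.1111)
Function('M')(H, D) = Rational(-9, 64) (Function('M')(H, D) = Pow(Add(Rational(-64, 9), 0), -1) = Pow(Rational(-64, 9), -1) = Rational(-9, 64))
Function('k')(T) = Mul(4, Pow(T, 2)) (Function('k')(T) = Pow(Add(T, T), 2) = Pow(Mul(2, T), 2) = Mul(4, Pow(T, 2)))
Add(Function('k')(Function('M')(C, -7)), -15237) = Add(Mul(4, Pow(Rational(-9, 64), 2)), -15237) = Add(Mul(4, Rational(81, 4096)), -15237) = Add(Rational(81, 1024), -15237) = Rational(-15602607, 1024)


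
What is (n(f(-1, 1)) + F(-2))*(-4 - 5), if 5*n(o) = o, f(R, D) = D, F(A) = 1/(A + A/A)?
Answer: 36/5 ≈ 7.2000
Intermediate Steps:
F(A) = 1/(1 + A) (F(A) = 1/(A + 1) = 1/(1 + A))
n(o) = o/5
(n(f(-1, 1)) + F(-2))*(-4 - 5) = ((⅕)*1 + 1/(1 - 2))*(-4 - 5) = (⅕ + 1/(-1))*(-9) = (⅕ - 1)*(-9) = -⅘*(-9) = 36/5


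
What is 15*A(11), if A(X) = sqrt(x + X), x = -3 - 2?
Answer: 15*sqrt(6) ≈ 36.742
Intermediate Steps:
x = -5
A(X) = sqrt(-5 + X)
15*A(11) = 15*sqrt(-5 + 11) = 15*sqrt(6)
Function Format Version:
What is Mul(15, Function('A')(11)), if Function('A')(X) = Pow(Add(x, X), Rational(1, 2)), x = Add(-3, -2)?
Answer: Mul(15, Pow(6, Rational(1, 2))) ≈ 36.742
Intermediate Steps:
x = -5
Function('A')(X) = Pow(Add(-5, X), Rational(1, 2))
Mul(15, Function('A')(11)) = Mul(15, Pow(Add(-5, 11), Rational(1, 2))) = Mul(15, Pow(6, Rational(1, 2)))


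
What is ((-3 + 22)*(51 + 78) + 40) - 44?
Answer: 2447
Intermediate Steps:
((-3 + 22)*(51 + 78) + 40) - 44 = (19*129 + 40) - 44 = (2451 + 40) - 44 = 2491 - 44 = 2447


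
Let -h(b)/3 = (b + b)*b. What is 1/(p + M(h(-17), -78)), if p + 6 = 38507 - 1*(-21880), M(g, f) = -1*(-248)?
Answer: 1/60629 ≈ 1.6494e-5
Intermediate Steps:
h(b) = -6*b**2 (h(b) = -3*(b + b)*b = -3*2*b*b = -6*b**2)
M(g, f) = 248
p = 60381 (p = -6 + (38507 - 1*(-21880)) = -6 + (38507 + 21880) = -6 + 60387 = 60381)
1/(p + M(h(-17), -78)) = 1/(60381 + 248) = 1/60629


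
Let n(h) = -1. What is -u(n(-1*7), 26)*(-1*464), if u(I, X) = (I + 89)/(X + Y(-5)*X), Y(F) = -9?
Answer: -2552/13 ≈ -196.31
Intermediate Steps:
u(I, X) = -(89 + I)/(8*X) (u(I, X) = (I + 89)/(X - 9*X) = (89 + I)/((-8*X)) = (89 + I)*(-1/(8*X)) = -(89 + I)/(8*X))
-u(n(-1*7), 26)*(-1*464) = -(1/8)*(-89 - 1*(-1))/26*(-1*464) = -(1/8)*(1/26)*(-89 + 1)*(-464) = -(1/8)*(1/26)*(-88)*(-464) = -(-11)*(-464)/26 = -1*2552/13 = -2552/13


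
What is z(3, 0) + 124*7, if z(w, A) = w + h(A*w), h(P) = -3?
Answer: 868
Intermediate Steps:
z(w, A) = -3 + w (z(w, A) = w - 3 = -3 + w)
z(3, 0) + 124*7 = (-3 + 3) + 124*7 = 0 + 868 = 868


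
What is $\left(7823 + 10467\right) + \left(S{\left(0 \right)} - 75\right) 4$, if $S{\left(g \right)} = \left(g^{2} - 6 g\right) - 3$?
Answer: $17978$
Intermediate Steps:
$S{\left(g \right)} = -3 + g^{2} - 6 g$
$\left(7823 + 10467\right) + \left(S{\left(0 \right)} - 75\right) 4 = \left(7823 + 10467\right) + \left(\left(-3 + 0^{2} - 0\right) - 75\right) 4 = 18290 + \left(\left(-3 + 0 + 0\right) - 75\right) 4 = 18290 + \left(-3 - 75\right) 4 = 18290 - 312 = 17978$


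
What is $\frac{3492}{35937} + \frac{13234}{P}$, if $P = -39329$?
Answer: $- \frac{37583710}{157040697} \approx -0.23932$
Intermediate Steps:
$\frac{3492}{35937} + \frac{13234}{P} = \frac{3492}{35937} + \frac{13234}{-39329} = 3492 \cdot \frac{1}{35937} + 13234 \left(- \frac{1}{39329}\right) = \frac{388}{3993} - \frac{13234}{39329} = - \frac{37583710}{157040697}$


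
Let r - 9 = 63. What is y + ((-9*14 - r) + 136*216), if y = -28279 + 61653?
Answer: 62552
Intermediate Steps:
r = 72 (r = 9 + 63 = 72)
y = 33374
y + ((-9*14 - r) + 136*216) = 33374 + ((-9*14 - 1*72) + 136*216) = 33374 + ((-126 - 72) + 29376) = 33374 + (-198 + 29376) = 33374 + 29178 = 62552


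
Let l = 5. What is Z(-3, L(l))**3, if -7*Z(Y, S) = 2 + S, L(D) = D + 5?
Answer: -1728/343 ≈ -5.0379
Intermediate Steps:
L(D) = 5 + D
Z(Y, S) = -2/7 - S/7 (Z(Y, S) = -(2 + S)/7 = -2/7 - S/7)
Z(-3, L(l))**3 = (-2/7 - (5 + 5)/7)**3 = (-2/7 - 1/7*10)**3 = (-2/7 - 10/7)**3 = (-12/7)**3 = -1728/343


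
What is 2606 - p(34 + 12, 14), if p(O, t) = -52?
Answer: 2658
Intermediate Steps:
2606 - p(34 + 12, 14) = 2606 - 1*(-52) = 2606 + 52 = 2658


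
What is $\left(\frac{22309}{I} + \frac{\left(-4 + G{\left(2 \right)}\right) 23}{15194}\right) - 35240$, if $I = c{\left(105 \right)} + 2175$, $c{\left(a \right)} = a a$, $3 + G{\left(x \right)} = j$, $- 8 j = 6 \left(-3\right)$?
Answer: $- \frac{3533712535577}{100280400} \approx -35238.0$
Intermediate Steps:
$j = \frac{9}{4}$ ($j = - \frac{6 \left(-3\right)}{8} = \left(- \frac{1}{8}\right) \left(-18\right) = \frac{9}{4} \approx 2.25$)
$G{\left(x \right)} = - \frac{3}{4}$ ($G{\left(x \right)} = -3 + \frac{9}{4} = - \frac{3}{4}$)
$c{\left(a \right)} = a^{2}$
$I = 13200$ ($I = 105^{2} + 2175 = 11025 + 2175 = 13200$)
$\left(\frac{22309}{I} + \frac{\left(-4 + G{\left(2 \right)}\right) 23}{15194}\right) - 35240 = \left(\frac{22309}{13200} + \frac{\left(-4 - \frac{3}{4}\right) 23}{15194}\right) - 35240 = \left(22309 \cdot \frac{1}{13200} + \left(- \frac{19}{4}\right) 23 \cdot \frac{1}{15194}\right) - 35240 = \left(\frac{22309}{13200} - \frac{437}{60776}\right) - 35240 = \frac{168760423}{100280400} - 35240 = - \frac{3533712535577}{100280400}$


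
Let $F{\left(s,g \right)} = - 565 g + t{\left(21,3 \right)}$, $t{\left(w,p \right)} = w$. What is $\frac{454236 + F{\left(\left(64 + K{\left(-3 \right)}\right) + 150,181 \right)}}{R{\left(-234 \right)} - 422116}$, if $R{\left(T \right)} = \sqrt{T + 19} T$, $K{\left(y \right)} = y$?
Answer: $- \frac{37145363768}{44548422499} + \frac{20591532 i \sqrt{215}}{44548422499} \approx -0.83382 + 0.0067776 i$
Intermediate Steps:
$R{\left(T \right)} = T \sqrt{19 + T}$ ($R{\left(T \right)} = \sqrt{19 + T} T = T \sqrt{19 + T}$)
$F{\left(s,g \right)} = 21 - 565 g$ ($F{\left(s,g \right)} = - 565 g + 21 = 21 - 565 g$)
$\frac{454236 + F{\left(\left(64 + K{\left(-3 \right)}\right) + 150,181 \right)}}{R{\left(-234 \right)} - 422116} = \frac{454236 + \left(21 - 102265\right)}{- 234 \sqrt{19 - 234} - 422116} = \frac{454236 + \left(21 - 102265\right)}{- 234 \sqrt{-215} - 422116} = \frac{454236 - 102244}{- 234 i \sqrt{215} - 422116} = \frac{351992}{- 234 i \sqrt{215} - 422116} = \frac{351992}{-422116 - 234 i \sqrt{215}}$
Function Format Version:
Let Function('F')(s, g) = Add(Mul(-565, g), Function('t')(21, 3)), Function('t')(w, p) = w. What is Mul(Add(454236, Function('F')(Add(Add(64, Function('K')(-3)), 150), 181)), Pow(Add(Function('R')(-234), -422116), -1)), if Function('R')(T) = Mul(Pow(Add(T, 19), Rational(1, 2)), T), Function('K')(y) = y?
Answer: Add(Rational(-37145363768, 44548422499), Mul(Rational(20591532, 44548422499), I, Pow(215, Rational(1, 2)))) ≈ Add(-0.83382, Mul(0.0067776, I))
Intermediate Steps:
Function('R')(T) = Mul(T, Pow(Add(19, T), Rational(1, 2))) (Function('R')(T) = Mul(Pow(Add(19, T), Rational(1, 2)), T) = Mul(T, Pow(Add(19, T), Rational(1, 2))))
Function('F')(s, g) = Add(21, Mul(-565, g)) (Function('F')(s, g) = Add(Mul(-565, g), 21) = Add(21, Mul(-565, g)))
Mul(Add(454236, Function('F')(Add(Add(64, Function('K')(-3)), 150), 181)), Pow(Add(Function('R')(-234), -422116), -1)) = Mul(Add(454236, Add(21, Mul(-565, 181))), Pow(Add(Mul(-234, Pow(Add(19, -234), Rational(1, 2))), -422116), -1)) = Mul(Add(454236, Add(21, -102265)), Pow(Add(Mul(-234, Pow(-215, Rational(1, 2))), -422116), -1)) = Mul(Add(454236, -102244), Pow(Add(Mul(-234, Mul(I, Pow(215, Rational(1, 2)))), -422116), -1)) = Mul(351992, Pow(Add(Mul(-234, I, Pow(215, Rational(1, 2))), -422116), -1)) = Mul(351992, Pow(Add(-422116, Mul(-234, I, Pow(215, Rational(1, 2)))), -1))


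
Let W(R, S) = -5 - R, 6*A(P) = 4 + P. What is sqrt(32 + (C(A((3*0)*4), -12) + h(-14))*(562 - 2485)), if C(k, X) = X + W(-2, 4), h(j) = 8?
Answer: sqrt(13493) ≈ 116.16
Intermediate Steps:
A(P) = 2/3 + P/6 (A(P) = (4 + P)/6 = 2/3 + P/6)
C(k, X) = -3 + X (C(k, X) = X + (-5 - 1*(-2)) = X + (-5 + 2) = X - 3 = -3 + X)
sqrt(32 + (C(A((3*0)*4), -12) + h(-14))*(562 - 2485)) = sqrt(32 + ((-3 - 12) + 8)*(562 - 2485)) = sqrt(32 + (-15 + 8)*(-1923)) = sqrt(32 - 7*(-1923)) = sqrt(32 + 13461) = sqrt(13493)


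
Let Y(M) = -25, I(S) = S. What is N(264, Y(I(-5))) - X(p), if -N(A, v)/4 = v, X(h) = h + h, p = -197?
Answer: 494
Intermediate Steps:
X(h) = 2*h
N(A, v) = -4*v
N(264, Y(I(-5))) - X(p) = -4*(-25) - 2*(-197) = 100 - 1*(-394) = 100 + 394 = 494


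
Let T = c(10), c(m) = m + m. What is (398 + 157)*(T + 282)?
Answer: 167610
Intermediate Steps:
c(m) = 2*m
T = 20 (T = 2*10 = 20)
(398 + 157)*(T + 282) = (398 + 157)*(20 + 282) = 555*302 = 167610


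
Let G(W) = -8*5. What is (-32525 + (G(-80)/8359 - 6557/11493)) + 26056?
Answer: -621532015586/96069987 ≈ -6469.6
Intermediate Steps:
G(W) = -40
(-32525 + (G(-80)/8359 - 6557/11493)) + 26056 = (-32525 + (-40/8359 - 6557/11493)) + 26056 = (-32525 - 55269683/96069987) + 26056 = -3124731596858/96069987 + 26056 = -621532015586/96069987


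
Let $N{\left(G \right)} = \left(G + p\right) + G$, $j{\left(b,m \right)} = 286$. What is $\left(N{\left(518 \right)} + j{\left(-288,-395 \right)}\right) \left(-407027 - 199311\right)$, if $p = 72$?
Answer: $-845235172$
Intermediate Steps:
$N{\left(G \right)} = 72 + 2 G$ ($N{\left(G \right)} = \left(G + 72\right) + G = \left(72 + G\right) + G = 72 + 2 G$)
$\left(N{\left(518 \right)} + j{\left(-288,-395 \right)}\right) \left(-407027 - 199311\right) = \left(\left(72 + 2 \cdot 518\right) + 286\right) \left(-407027 - 199311\right) = \left(\left(72 + 1036\right) + 286\right) \left(-606338\right) = \left(1108 + 286\right) \left(-606338\right) = 1394 \left(-606338\right) = -845235172$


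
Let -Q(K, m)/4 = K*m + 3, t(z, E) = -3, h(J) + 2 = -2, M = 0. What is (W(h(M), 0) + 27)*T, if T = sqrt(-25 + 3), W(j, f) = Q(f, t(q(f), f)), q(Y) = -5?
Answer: 15*I*sqrt(22) ≈ 70.356*I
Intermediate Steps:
h(J) = -4 (h(J) = -2 - 2 = -4)
Q(K, m) = -12 - 4*K*m (Q(K, m) = -4*(K*m + 3) = -4*(3 + K*m) = -12 - 4*K*m)
W(j, f) = -12 + 12*f (W(j, f) = -12 - 4*f*(-3) = -12 + 12*f)
T = I*sqrt(22) (T = sqrt(-22) = I*sqrt(22) ≈ 4.6904*I)
(W(h(M), 0) + 27)*T = ((-12 + 12*0) + 27)*(I*sqrt(22)) = ((-12 + 0) + 27)*(I*sqrt(22)) = (-12 + 27)*(I*sqrt(22)) = 15*(I*sqrt(22)) = 15*I*sqrt(22)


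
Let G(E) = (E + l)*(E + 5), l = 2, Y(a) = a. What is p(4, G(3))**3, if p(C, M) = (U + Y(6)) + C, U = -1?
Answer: 729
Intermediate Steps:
G(E) = (2 + E)*(5 + E) (G(E) = (E + 2)*(E + 5) = (2 + E)*(5 + E))
p(C, M) = 5 + C (p(C, M) = (-1 + 6) + C = 5 + C)
p(4, G(3))**3 = (5 + 4)**3 = 9**3 = 729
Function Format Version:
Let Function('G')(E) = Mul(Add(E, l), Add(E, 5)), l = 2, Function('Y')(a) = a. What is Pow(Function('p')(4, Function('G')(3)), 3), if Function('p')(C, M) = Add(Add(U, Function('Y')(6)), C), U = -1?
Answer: 729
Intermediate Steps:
Function('G')(E) = Mul(Add(2, E), Add(5, E)) (Function('G')(E) = Mul(Add(E, 2), Add(E, 5)) = Mul(Add(2, E), Add(5, E)))
Function('p')(C, M) = Add(5, C) (Function('p')(C, M) = Add(Add(-1, 6), C) = Add(5, C))
Pow(Function('p')(4, Function('G')(3)), 3) = Pow(Add(5, 4), 3) = Pow(9, 3) = 729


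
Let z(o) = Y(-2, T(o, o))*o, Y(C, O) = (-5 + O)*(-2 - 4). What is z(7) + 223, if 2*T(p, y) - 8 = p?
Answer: 118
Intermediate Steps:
T(p, y) = 4 + p/2
Y(C, O) = 30 - 6*O (Y(C, O) = (-5 + O)*(-6) = 30 - 6*O)
z(o) = o*(6 - 3*o) (z(o) = (30 - 6*(4 + o/2))*o = (30 + (-24 - 3*o))*o = (6 - 3*o)*o = o*(6 - 3*o))
z(7) + 223 = 3*7*(2 - 1*7) + 223 = 3*7*(2 - 7) + 223 = 3*7*(-5) + 223 = -105 + 223 = 118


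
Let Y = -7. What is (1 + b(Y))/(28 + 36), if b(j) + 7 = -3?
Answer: -9/64 ≈ -0.14063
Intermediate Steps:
b(j) = -10 (b(j) = -7 - 3 = -10)
(1 + b(Y))/(28 + 36) = (1 - 10)/(28 + 36) = -9/64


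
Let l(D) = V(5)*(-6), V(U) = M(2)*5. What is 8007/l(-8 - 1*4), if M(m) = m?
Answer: -2669/20 ≈ -133.45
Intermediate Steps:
V(U) = 10 (V(U) = 2*5 = 10)
l(D) = -60 (l(D) = 10*(-6) = -60)
8007/l(-8 - 1*4) = 8007/(-60) = 8007*(-1/60) = -2669/20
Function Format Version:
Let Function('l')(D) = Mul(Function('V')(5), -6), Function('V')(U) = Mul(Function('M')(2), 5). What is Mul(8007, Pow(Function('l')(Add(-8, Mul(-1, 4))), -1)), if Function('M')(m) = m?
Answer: Rational(-2669, 20) ≈ -133.45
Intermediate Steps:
Function('V')(U) = 10 (Function('V')(U) = Mul(2, 5) = 10)
Function('l')(D) = -60 (Function('l')(D) = Mul(10, -6) = -60)
Mul(8007, Pow(Function('l')(Add(-8, Mul(-1, 4))), -1)) = Mul(8007, Pow(-60, -1)) = Mul(8007, Rational(-1, 60)) = Rational(-2669, 20)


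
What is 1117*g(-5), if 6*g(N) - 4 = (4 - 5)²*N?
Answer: -1117/6 ≈ -186.17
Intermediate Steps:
g(N) = ⅔ + N/6 (g(N) = ⅔ + ((4 - 5)²*N)/6 = ⅔ + ((-1)²*N)/6 = ⅔ + (1*N)/6 = ⅔ + N/6)
1117*g(-5) = 1117*(⅔ + (⅙)*(-5)) = 1117*(⅔ - ⅚) = 1117*(-⅙) = -1117/6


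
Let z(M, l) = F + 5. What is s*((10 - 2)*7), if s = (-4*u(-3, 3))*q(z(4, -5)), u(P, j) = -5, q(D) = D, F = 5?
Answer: 11200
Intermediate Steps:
z(M, l) = 10 (z(M, l) = 5 + 5 = 10)
s = 200 (s = -4*(-5)*10 = 20*10 = 200)
s*((10 - 2)*7) = 200*((10 - 2)*7) = 200*(8*7) = 200*56 = 11200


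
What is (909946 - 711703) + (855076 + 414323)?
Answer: 1467642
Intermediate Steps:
(909946 - 711703) + (855076 + 414323) = 198243 + 1269399 = 1467642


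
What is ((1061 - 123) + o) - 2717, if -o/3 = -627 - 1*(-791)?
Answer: -2271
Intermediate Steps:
o = -492 (o = -3*(-627 - 1*(-791)) = -3*(-627 + 791) = -3*164 = -492)
((1061 - 123) + o) - 2717 = ((1061 - 123) - 492) - 2717 = (938 - 492) - 2717 = 446 - 2717 = -2271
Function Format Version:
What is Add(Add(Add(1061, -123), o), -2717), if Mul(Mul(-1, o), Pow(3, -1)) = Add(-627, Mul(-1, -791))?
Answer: -2271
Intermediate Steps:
o = -492 (o = Mul(-3, Add(-627, Mul(-1, -791))) = Mul(-3, Add(-627, 791)) = Mul(-3, 164) = -492)
Add(Add(Add(1061, -123), o), -2717) = Add(Add(Add(1061, -123), -492), -2717) = Add(Add(938, -492), -2717) = Add(446, -2717) = -2271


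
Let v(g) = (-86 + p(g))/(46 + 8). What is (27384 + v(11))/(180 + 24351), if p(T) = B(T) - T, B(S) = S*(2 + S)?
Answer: 739391/662337 ≈ 1.1163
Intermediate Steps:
p(T) = -T + T*(2 + T) (p(T) = T*(2 + T) - T = -T + T*(2 + T))
v(g) = -43/27 + g*(1 + g)/54 (v(g) = (-86 + g*(1 + g))/(46 + 8) = (-86 + g*(1 + g))/54 = (-86 + g*(1 + g))*(1/54) = -43/27 + g*(1 + g)/54)
(27384 + v(11))/(180 + 24351) = (27384 + (-43/27 + (1/54)*11 + (1/54)*11**2))/(180 + 24351) = (27384 + (-43/27 + 11/54 + (1/54)*121))/24531 = (27384 + (-43/27 + 11/54 + 121/54))*(1/24531) = (27384 + 23/27)*(1/24531) = (739391/27)*(1/24531) = 739391/662337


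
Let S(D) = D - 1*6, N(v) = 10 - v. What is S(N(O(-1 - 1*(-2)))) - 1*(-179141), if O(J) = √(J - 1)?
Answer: 179145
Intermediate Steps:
O(J) = √(-1 + J)
S(D) = -6 + D (S(D) = D - 6 = -6 + D)
S(N(O(-1 - 1*(-2)))) - 1*(-179141) = (-6 + (10 - √(-1 + (-1 - 1*(-2))))) - 1*(-179141) = (-6 + (10 - √(-1 + (-1 + 2)))) + 179141 = (-6 + (10 - √(-1 + 1))) + 179141 = (-6 + (10 - √0)) + 179141 = (-6 + (10 - 1*0)) + 179141 = (-6 + (10 + 0)) + 179141 = (-6 + 10) + 179141 = 4 + 179141 = 179145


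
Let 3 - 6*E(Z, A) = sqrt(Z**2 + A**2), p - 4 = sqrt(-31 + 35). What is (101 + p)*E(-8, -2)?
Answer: 107/2 - 107*sqrt(17)/3 ≈ -93.557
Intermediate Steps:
p = 6 (p = 4 + sqrt(-31 + 35) = 4 + sqrt(4) = 4 + 2 = 6)
E(Z, A) = 1/2 - sqrt(A**2 + Z**2)/6 (E(Z, A) = 1/2 - sqrt(Z**2 + A**2)/6 = 1/2 - sqrt(A**2 + Z**2)/6)
(101 + p)*E(-8, -2) = (101 + 6)*(1/2 - sqrt((-2)**2 + (-8)**2)/6) = 107*(1/2 - sqrt(4 + 64)/6) = 107*(1/2 - sqrt(17)/3) = 107/2 - 107*sqrt(17)/3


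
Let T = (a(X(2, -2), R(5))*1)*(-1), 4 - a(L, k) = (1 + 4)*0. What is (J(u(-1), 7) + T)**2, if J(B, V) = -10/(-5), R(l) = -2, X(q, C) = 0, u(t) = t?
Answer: 4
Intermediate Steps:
a(L, k) = 4 (a(L, k) = 4 - (1 + 4)*0 = 4 - 5*0 = 4 - 1*0 = 4 + 0 = 4)
J(B, V) = 2 (J(B, V) = -10*(-1)/5 = -1*(-2) = 2)
T = -4 (T = (4*1)*(-1) = 4*(-1) = -4)
(J(u(-1), 7) + T)**2 = (2 - 4)**2 = (-2)**2 = 4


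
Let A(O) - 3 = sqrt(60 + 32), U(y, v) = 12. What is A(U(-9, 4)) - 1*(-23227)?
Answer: 23230 + 2*sqrt(23) ≈ 23240.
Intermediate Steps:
A(O) = 3 + 2*sqrt(23) (A(O) = 3 + sqrt(60 + 32) = 3 + sqrt(92) = 3 + 2*sqrt(23))
A(U(-9, 4)) - 1*(-23227) = (3 + 2*sqrt(23)) - 1*(-23227) = (3 + 2*sqrt(23)) + 23227 = 23230 + 2*sqrt(23)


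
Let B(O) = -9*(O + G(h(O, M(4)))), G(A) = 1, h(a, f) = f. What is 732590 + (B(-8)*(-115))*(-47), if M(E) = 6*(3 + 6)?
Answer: 1073105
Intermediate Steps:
M(E) = 54 (M(E) = 6*9 = 54)
B(O) = -9 - 9*O (B(O) = -9*(O + 1) = -9*(1 + O) = -9 - 9*O)
732590 + (B(-8)*(-115))*(-47) = 732590 + ((-9 - 9*(-8))*(-115))*(-47) = 732590 + ((-9 + 72)*(-115))*(-47) = 732590 + (63*(-115))*(-47) = 732590 - 7245*(-47) = 732590 + 340515 = 1073105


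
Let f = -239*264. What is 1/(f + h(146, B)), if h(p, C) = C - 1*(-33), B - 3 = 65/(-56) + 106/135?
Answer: -7560/476736439 ≈ -1.5858e-5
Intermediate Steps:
f = -63096
B = 19841/7560 (B = 3 + (65/(-56) + 106/135) = 3 + (65*(-1/56) + 106*(1/135)) = 3 + (-65/56 + 106/135) = 3 - 2839/7560 = 19841/7560 ≈ 2.6245)
h(p, C) = 33 + C (h(p, C) = C + 33 = 33 + C)
1/(f + h(146, B)) = 1/(-63096 + (33 + 19841/7560)) = 1/(-63096 + 269321/7560) = 1/(-476736439/7560) = -7560/476736439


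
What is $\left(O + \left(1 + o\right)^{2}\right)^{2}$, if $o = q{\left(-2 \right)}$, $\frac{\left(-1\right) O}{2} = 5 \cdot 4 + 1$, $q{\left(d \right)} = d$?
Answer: $1681$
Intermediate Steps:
$O = -42$ ($O = - 2 \left(5 \cdot 4 + 1\right) = - 2 \left(20 + 1\right) = \left(-2\right) 21 = -42$)
$o = -2$
$\left(O + \left(1 + o\right)^{2}\right)^{2} = \left(-42 + \left(1 - 2\right)^{2}\right)^{2} = \left(-42 + \left(-1\right)^{2}\right)^{2} = \left(-42 + 1\right)^{2} = \left(-41\right)^{2} = 1681$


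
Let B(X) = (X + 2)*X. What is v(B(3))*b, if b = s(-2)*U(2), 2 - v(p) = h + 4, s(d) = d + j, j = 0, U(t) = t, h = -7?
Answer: -20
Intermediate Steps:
B(X) = X*(2 + X) (B(X) = (2 + X)*X = X*(2 + X))
s(d) = d (s(d) = d + 0 = d)
v(p) = 5 (v(p) = 2 - (-7 + 4) = 2 - 1*(-3) = 2 + 3 = 5)
b = -4 (b = -2*2 = -4)
v(B(3))*b = 5*(-4) = -20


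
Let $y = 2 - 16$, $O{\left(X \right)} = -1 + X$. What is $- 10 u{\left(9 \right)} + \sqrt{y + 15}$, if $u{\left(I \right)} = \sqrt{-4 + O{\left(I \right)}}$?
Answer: $-19$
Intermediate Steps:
$u{\left(I \right)} = \sqrt{-5 + I}$ ($u{\left(I \right)} = \sqrt{-4 + \left(-1 + I\right)} = \sqrt{-5 + I}$)
$y = -14$ ($y = 2 - 16 = -14$)
$- 10 u{\left(9 \right)} + \sqrt{y + 15} = - 10 \sqrt{-5 + 9} + \sqrt{-14 + 15} = - 10 \sqrt{4} + \sqrt{1} = \left(-10\right) 2 + 1 = -20 + 1 = -19$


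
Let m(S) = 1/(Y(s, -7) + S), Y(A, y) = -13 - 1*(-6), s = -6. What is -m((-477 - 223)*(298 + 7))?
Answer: 1/213507 ≈ 4.6837e-6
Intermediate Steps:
Y(A, y) = -7 (Y(A, y) = -13 + 6 = -7)
m(S) = 1/(-7 + S)
-m((-477 - 223)*(298 + 7)) = -1/(-7 + (-477 - 223)*(298 + 7)) = -1/(-7 - 700*305) = -1/(-7 - 213500) = -1/(-213507) = -1*(-1/213507) = 1/213507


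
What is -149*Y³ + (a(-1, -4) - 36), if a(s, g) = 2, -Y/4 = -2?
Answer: -76322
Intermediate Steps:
Y = 8 (Y = -4*(-2) = 8)
-149*Y³ + (a(-1, -4) - 36) = -149*8³ + (2 - 36) = -149*512 - 34 = -76288 - 34 = -76322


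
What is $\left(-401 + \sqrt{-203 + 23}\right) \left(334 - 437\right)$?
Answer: $41303 - 618 i \sqrt{5} \approx 41303.0 - 1381.9 i$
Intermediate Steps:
$\left(-401 + \sqrt{-203 + 23}\right) \left(334 - 437\right) = \left(-401 + \sqrt{-180}\right) \left(-103\right) = \left(-401 + 6 i \sqrt{5}\right) \left(-103\right) = 41303 - 618 i \sqrt{5}$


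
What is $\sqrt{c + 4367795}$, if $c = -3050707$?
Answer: $4 \sqrt{82318} \approx 1147.6$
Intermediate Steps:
$\sqrt{c + 4367795} = \sqrt{-3050707 + 4367795} = \sqrt{1317088} = 4 \sqrt{82318}$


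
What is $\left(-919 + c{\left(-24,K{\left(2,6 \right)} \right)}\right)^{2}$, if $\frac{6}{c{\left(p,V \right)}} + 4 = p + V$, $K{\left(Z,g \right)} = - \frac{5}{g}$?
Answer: $\frac{25288314529}{29929} \approx 8.4494 \cdot 10^{5}$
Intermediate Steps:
$c{\left(p,V \right)} = \frac{6}{-4 + V + p}$ ($c{\left(p,V \right)} = \frac{6}{-4 + \left(p + V\right)} = \frac{6}{-4 + \left(V + p\right)} = \frac{6}{-4 + V + p}$)
$\left(-919 + c{\left(-24,K{\left(2,6 \right)} \right)}\right)^{2} = \left(-919 + \frac{6}{-4 - \frac{5}{6} - 24}\right)^{2} = \left(-919 + \frac{6}{- \frac{173}{6}}\right)^{2} = \left(-919 + 6 \left(- \frac{6}{173}\right)\right)^{2} = \left(-919 - \frac{36}{173}\right)^{2} = \left(- \frac{159023}{173}\right)^{2} = \frac{25288314529}{29929}$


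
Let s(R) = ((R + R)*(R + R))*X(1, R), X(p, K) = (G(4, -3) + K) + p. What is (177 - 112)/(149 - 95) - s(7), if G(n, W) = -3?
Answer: -52855/54 ≈ -978.80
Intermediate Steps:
X(p, K) = -3 + K + p (X(p, K) = (-3 + K) + p = -3 + K + p)
s(R) = 4*R**2*(-2 + R) (s(R) = ((R + R)*(R + R))*(-3 + R + 1) = ((2*R)*(2*R))*(-2 + R) = (4*R**2)*(-2 + R) = 4*R**2*(-2 + R))
(177 - 112)/(149 - 95) - s(7) = (177 - 112)/(149 - 95) - 4*7**2*(-2 + 7) = 65/54 - 4*49*5 = 65*(1/54) - 1*980 = 65/54 - 980 = -52855/54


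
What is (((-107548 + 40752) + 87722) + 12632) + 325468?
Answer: 359026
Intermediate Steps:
(((-107548 + 40752) + 87722) + 12632) + 325468 = ((-66796 + 87722) + 12632) + 325468 = (20926 + 12632) + 325468 = 33558 + 325468 = 359026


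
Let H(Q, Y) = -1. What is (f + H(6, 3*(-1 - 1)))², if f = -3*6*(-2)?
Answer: 1225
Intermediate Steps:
f = 36 (f = -18*(-2) = 36)
(f + H(6, 3*(-1 - 1)))² = (36 - 1)² = 35² = 1225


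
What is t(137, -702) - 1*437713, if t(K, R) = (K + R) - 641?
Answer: -438919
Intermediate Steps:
t(K, R) = -641 + K + R
t(137, -702) - 1*437713 = (-641 + 137 - 702) - 1*437713 = -1206 - 437713 = -438919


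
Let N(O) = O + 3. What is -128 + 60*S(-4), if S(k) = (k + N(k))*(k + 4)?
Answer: -128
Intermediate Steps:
N(O) = 3 + O
S(k) = (3 + 2*k)*(4 + k) (S(k) = (k + (3 + k))*(k + 4) = (3 + 2*k)*(4 + k))
-128 + 60*S(-4) = -128 + 60*(12 + 2*(-4)**2 + 11*(-4)) = -128 + 60*(12 + 2*16 - 44) = -128 + 60*(12 + 32 - 44) = -128 + 60*0 = -128 + 0 = -128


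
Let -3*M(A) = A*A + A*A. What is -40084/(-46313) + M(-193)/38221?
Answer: 1145925818/5310387519 ≈ 0.21579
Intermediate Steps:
M(A) = -2*A**2/3 (M(A) = -(A*A + A*A)/3 = -(A**2 + A**2)/3 = -2*A**2/3)
-40084/(-46313) + M(-193)/38221 = -40084/(-46313) - 2/3*(-193)**2/38221 = -40084*(-1/46313) - 2/3*37249*(1/38221) = 40084/46313 - 74498/3*1/38221 = 40084/46313 - 74498/114663 = 1145925818/5310387519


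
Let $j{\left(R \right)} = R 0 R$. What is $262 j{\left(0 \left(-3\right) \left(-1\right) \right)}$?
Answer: $0$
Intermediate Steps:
$j{\left(R \right)} = 0$ ($j{\left(R \right)} = 0 R = 0$)
$262 j{\left(0 \left(-3\right) \left(-1\right) \right)} = 262 \cdot 0 = 0$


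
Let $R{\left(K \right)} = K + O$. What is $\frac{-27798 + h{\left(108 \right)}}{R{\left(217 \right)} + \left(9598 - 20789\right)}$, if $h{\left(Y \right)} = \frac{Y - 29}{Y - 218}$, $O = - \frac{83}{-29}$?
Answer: $\frac{88677911}{34997930} \approx 2.5338$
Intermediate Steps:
$O = \frac{83}{29}$ ($O = \left(-83\right) \left(- \frac{1}{29}\right) = \frac{83}{29} \approx 2.8621$)
$h{\left(Y \right)} = \frac{-29 + Y}{-218 + Y}$
$R{\left(K \right)} = \frac{83}{29} + K$ ($R{\left(K \right)} = K + \frac{83}{29} = \frac{83}{29} + K$)
$\frac{-27798 + h{\left(108 \right)}}{R{\left(217 \right)} + \left(9598 - 20789\right)} = \frac{-27798 + \frac{-29 + 108}{-218 + 108}}{\left(\frac{83}{29} + 217\right) + \left(9598 - 20789\right)} = \frac{-27798 + \frac{1}{-110} \cdot 79}{\frac{6376}{29} + \left(9598 - 20789\right)} = \frac{-27798 - \frac{79}{110}}{\frac{6376}{29} - 11191} = \frac{-27798 - \frac{79}{110}}{- \frac{318163}{29}} = \left(- \frac{3057859}{110}\right) \left(- \frac{29}{318163}\right) = \frac{88677911}{34997930}$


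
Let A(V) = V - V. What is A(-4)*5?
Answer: 0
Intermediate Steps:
A(V) = 0
A(-4)*5 = 0*5 = 0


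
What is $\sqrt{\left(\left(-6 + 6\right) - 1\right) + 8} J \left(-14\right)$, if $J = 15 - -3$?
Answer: $- 252 \sqrt{7} \approx -666.73$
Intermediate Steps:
$J = 18$ ($J = 15 + 3 = 18$)
$\sqrt{\left(\left(-6 + 6\right) - 1\right) + 8} J \left(-14\right) = \sqrt{\left(\left(-6 + 6\right) - 1\right) + 8} \cdot 18 \left(-14\right) = \sqrt{\left(0 - 1\right) + 8} \cdot 18 \left(-14\right) = \sqrt{-1 + 8} \cdot 18 \left(-14\right) = \sqrt{7} \cdot 18 \left(-14\right) = 18 \sqrt{7} \left(-14\right) = - 252 \sqrt{7}$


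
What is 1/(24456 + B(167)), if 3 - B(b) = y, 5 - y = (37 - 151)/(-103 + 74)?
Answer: 29/709280 ≈ 4.0887e-5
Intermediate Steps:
y = 31/29 (y = 5 - (37 - 151)/(-103 + 74) = 5 - (-114)/(-29) = 5 - (-114)*(-1)/29 = 5 - 1*114/29 = 5 - 114/29 = 31/29 ≈ 1.0690)
B(b) = 56/29 (B(b) = 3 - 1*31/29 = 3 - 31/29 = 56/29)
1/(24456 + B(167)) = 1/(24456 + 56/29) = 1/(709280/29) = 29/709280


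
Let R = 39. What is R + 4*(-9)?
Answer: 3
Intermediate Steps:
R + 4*(-9) = 39 + 4*(-9) = 39 - 36 = 3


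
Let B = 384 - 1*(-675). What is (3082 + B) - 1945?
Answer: 2196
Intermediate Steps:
B = 1059 (B = 384 + 675 = 1059)
(3082 + B) - 1945 = (3082 + 1059) - 1945 = 4141 - 1945 = 2196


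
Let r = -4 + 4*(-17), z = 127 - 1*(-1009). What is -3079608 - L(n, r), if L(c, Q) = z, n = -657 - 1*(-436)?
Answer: -3080744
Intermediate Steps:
n = -221 (n = -657 + 436 = -221)
z = 1136 (z = 127 + 1009 = 1136)
r = -72 (r = -4 - 68 = -72)
L(c, Q) = 1136
-3079608 - L(n, r) = -3079608 - 1*1136 = -3079608 - 1136 = -3080744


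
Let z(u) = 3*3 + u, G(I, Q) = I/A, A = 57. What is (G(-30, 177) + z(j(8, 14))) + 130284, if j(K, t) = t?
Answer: 2475823/19 ≈ 1.3031e+5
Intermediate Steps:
G(I, Q) = I/57
z(u) = 9 + u
(G(-30, 177) + z(j(8, 14))) + 130284 = ((1/57)*(-30) + (9 + 14)) + 130284 = (-10/19 + 23) + 130284 = 427/19 + 130284 = 2475823/19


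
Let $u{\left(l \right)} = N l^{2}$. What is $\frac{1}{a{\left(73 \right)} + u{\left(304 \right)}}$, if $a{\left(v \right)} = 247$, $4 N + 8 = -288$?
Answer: $- \frac{1}{6838537} \approx -1.4623 \cdot 10^{-7}$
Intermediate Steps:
$N = -74$ ($N = -2 + \frac{1}{4} \left(-288\right) = -2 - 72 = -74$)
$u{\left(l \right)} = - 74 l^{2}$
$\frac{1}{a{\left(73 \right)} + u{\left(304 \right)}} = \frac{1}{247 - 74 \cdot 304^{2}} = \frac{1}{247 - 6838784} = \frac{1}{-6838537} = - \frac{1}{6838537}$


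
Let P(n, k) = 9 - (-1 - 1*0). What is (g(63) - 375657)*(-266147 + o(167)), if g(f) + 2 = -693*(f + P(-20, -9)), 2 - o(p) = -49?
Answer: 113422887808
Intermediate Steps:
P(n, k) = 10 (P(n, k) = 9 - (-1 + 0) = 9 - 1*(-1) = 9 + 1 = 10)
o(p) = 51 (o(p) = 2 - 1*(-49) = 2 + 49 = 51)
g(f) = -6932 - 693*f (g(f) = -2 - 693*(f + 10) = -2 - 693*(10 + f) = -2 + (-6930 - 693*f) = -6932 - 693*f)
(g(63) - 375657)*(-266147 + o(167)) = ((-6932 - 693*63) - 375657)*(-266147 + 51) = ((-6932 - 43659) - 375657)*(-266096) = (-50591 - 375657)*(-266096) = -426248*(-266096) = 113422887808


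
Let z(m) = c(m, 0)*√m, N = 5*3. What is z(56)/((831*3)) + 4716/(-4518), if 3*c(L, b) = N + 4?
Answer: -262/251 + 38*√14/7479 ≈ -1.0248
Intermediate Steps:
N = 15
c(L, b) = 19/3 (c(L, b) = (15 + 4)/3 = (⅓)*19 = 19/3)
z(m) = 19*√m/3
z(56)/((831*3)) + 4716/(-4518) = (19*√56/3)/((831*3)) + 4716/(-4518) = (19*(2*√14)/3)/2493 + 4716*(-1/4518) = (38*√14/3)*(1/2493) - 262/251 = 38*√14/7479 - 262/251 = -262/251 + 38*√14/7479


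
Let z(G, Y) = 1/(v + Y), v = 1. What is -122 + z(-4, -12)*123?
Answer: -1465/11 ≈ -133.18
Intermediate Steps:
z(G, Y) = 1/(1 + Y)
-122 + z(-4, -12)*123 = -122 + 123/(1 - 12) = -122 + 123/(-11) = -122 - 1/11*123 = -122 - 123/11 = -1465/11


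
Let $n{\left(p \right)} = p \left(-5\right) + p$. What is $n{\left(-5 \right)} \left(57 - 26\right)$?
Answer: $620$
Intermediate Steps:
$n{\left(p \right)} = - 4 p$ ($n{\left(p \right)} = - 5 p + p = - 4 p$)
$n{\left(-5 \right)} \left(57 - 26\right) = \left(-4\right) \left(-5\right) \left(57 - 26\right) = 20 \cdot 31 = 620$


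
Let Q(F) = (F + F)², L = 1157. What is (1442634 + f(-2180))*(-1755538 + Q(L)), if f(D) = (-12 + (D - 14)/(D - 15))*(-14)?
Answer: 11397927588067092/2195 ≈ 5.1927e+12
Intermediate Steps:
f(D) = 168 - 14*(-14 + D)/(-15 + D) (f(D) = (-12 + (-14 + D)/(-15 + D))*(-14) = 168 - 14*(-14 + D)/(-15 + D))
Q(F) = 4*F² (Q(F) = (2*F)² = 4*F²)
(1442634 + f(-2180))*(-1755538 + Q(L)) = (1442634 + 14*(-166 + 11*(-2180))/(-15 - 2180))*(-1755538 + 4*1157²) = (1442634 + 14*(-166 - 23980)/(-2195))*(-1755538 + 4*1338649) = (1442634 + 14*(-1/2195)*(-24146))*(-1755538 + 5354596) = (1442634 + 338044/2195)*3599058 = (3166919674/2195)*3599058 = 11397927588067092/2195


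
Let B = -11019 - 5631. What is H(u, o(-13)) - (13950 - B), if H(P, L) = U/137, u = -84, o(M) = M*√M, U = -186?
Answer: -4192386/137 ≈ -30601.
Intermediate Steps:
o(M) = M^(3/2)
B = -16650
H(P, L) = -186/137
H(u, o(-13)) - (13950 - B) = -186/137 - (13950 - 1*(-16650)) = -186/137 - (13950 + 16650) = -186/137 - 1*30600 = -186/137 - 30600 = -4192386/137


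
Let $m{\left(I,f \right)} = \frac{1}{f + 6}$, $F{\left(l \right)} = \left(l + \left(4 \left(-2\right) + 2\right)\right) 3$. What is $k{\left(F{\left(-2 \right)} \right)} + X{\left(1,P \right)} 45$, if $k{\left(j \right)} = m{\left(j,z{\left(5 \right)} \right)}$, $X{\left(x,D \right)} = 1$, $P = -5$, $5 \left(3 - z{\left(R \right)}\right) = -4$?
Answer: $\frac{2210}{49} \approx 45.102$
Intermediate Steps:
$z{\left(R \right)} = \frac{19}{5}$ ($z{\left(R \right)} = 3 - - \frac{4}{5} = 3 + \frac{4}{5} = \frac{19}{5}$)
$F{\left(l \right)} = -18 + 3 l$ ($F{\left(l \right)} = \left(l + \left(-8 + 2\right)\right) 3 = \left(l - 6\right) 3 = \left(-6 + l\right) 3 = -18 + 3 l$)
$m{\left(I,f \right)} = \frac{1}{6 + f}$
$k{\left(j \right)} = \frac{5}{49}$ ($k{\left(j \right)} = \frac{1}{6 + \frac{19}{5}} = \frac{1}{\frac{49}{5}} = \frac{5}{49}$)
$k{\left(F{\left(-2 \right)} \right)} + X{\left(1,P \right)} 45 = \frac{5}{49} + 1 \cdot 45 = \frac{5}{49} + 45 = \frac{2210}{49}$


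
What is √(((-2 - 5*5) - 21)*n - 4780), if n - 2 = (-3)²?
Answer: 2*I*√1327 ≈ 72.856*I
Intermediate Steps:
n = 11 (n = 2 + (-3)² = 2 + 9 = 11)
√(((-2 - 5*5) - 21)*n - 4780) = √(((-2 - 5*5) - 21)*11 - 4780) = √(((-2 - 25) - 21)*11 - 4780) = √((-27 - 21)*11 - 4780) = √(-48*11 - 4780) = √(-528 - 4780) = √(-5308) = 2*I*√1327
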